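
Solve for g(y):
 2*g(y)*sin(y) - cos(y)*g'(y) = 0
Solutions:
 g(y) = C1/cos(y)^2


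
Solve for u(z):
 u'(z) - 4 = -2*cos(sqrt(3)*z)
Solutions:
 u(z) = C1 + 4*z - 2*sqrt(3)*sin(sqrt(3)*z)/3


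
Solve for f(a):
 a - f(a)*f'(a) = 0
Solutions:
 f(a) = -sqrt(C1 + a^2)
 f(a) = sqrt(C1 + a^2)


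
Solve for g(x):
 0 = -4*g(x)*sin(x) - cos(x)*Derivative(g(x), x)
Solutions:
 g(x) = C1*cos(x)^4


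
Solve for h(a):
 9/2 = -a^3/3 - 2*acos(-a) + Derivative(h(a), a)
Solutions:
 h(a) = C1 + a^4/12 + 2*a*acos(-a) + 9*a/2 + 2*sqrt(1 - a^2)


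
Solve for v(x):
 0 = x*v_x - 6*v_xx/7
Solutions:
 v(x) = C1 + C2*erfi(sqrt(21)*x/6)


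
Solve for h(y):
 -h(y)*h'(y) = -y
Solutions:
 h(y) = -sqrt(C1 + y^2)
 h(y) = sqrt(C1 + y^2)


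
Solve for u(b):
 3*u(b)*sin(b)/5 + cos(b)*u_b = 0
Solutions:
 u(b) = C1*cos(b)^(3/5)


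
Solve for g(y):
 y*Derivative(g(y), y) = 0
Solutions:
 g(y) = C1


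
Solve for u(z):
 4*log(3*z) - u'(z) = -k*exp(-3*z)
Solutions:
 u(z) = C1 - k*exp(-3*z)/3 + 4*z*log(z) + 4*z*(-1 + log(3))


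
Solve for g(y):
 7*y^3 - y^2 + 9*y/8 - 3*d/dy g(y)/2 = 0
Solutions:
 g(y) = C1 + 7*y^4/6 - 2*y^3/9 + 3*y^2/8


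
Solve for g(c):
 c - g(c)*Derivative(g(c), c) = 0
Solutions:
 g(c) = -sqrt(C1 + c^2)
 g(c) = sqrt(C1 + c^2)


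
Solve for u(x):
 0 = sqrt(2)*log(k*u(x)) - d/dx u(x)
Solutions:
 li(k*u(x))/k = C1 + sqrt(2)*x


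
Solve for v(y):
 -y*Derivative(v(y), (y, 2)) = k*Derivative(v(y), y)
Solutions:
 v(y) = C1 + y^(1 - re(k))*(C2*sin(log(y)*Abs(im(k))) + C3*cos(log(y)*im(k)))


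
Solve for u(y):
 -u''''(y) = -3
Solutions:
 u(y) = C1 + C2*y + C3*y^2 + C4*y^3 + y^4/8


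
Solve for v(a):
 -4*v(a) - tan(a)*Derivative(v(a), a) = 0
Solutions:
 v(a) = C1/sin(a)^4


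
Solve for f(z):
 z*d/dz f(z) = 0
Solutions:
 f(z) = C1


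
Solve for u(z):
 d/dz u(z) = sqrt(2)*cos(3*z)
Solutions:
 u(z) = C1 + sqrt(2)*sin(3*z)/3


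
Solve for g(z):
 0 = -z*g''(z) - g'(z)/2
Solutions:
 g(z) = C1 + C2*sqrt(z)


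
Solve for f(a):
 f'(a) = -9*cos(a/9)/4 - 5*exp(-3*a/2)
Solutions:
 f(a) = C1 - 81*sin(a/9)/4 + 10*exp(-3*a/2)/3


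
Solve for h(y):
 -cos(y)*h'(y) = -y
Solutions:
 h(y) = C1 + Integral(y/cos(y), y)


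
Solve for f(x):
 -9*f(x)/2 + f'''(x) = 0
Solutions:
 f(x) = C3*exp(6^(2/3)*x/2) + (C1*sin(3*2^(2/3)*3^(1/6)*x/4) + C2*cos(3*2^(2/3)*3^(1/6)*x/4))*exp(-6^(2/3)*x/4)


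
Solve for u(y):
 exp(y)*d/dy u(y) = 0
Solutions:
 u(y) = C1


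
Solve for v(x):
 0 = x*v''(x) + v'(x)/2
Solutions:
 v(x) = C1 + C2*sqrt(x)


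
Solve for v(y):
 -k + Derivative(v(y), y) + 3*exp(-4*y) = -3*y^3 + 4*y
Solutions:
 v(y) = C1 + k*y - 3*y^4/4 + 2*y^2 + 3*exp(-4*y)/4


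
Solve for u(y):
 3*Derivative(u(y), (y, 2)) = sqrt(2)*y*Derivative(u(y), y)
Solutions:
 u(y) = C1 + C2*erfi(2^(3/4)*sqrt(3)*y/6)


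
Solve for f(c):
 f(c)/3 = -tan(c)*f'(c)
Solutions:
 f(c) = C1/sin(c)^(1/3)


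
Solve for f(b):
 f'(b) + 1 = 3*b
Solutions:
 f(b) = C1 + 3*b^2/2 - b


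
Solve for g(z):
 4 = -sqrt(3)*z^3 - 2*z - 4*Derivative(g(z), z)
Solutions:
 g(z) = C1 - sqrt(3)*z^4/16 - z^2/4 - z


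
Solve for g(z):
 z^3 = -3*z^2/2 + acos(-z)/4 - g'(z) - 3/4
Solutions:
 g(z) = C1 - z^4/4 - z^3/2 + z*acos(-z)/4 - 3*z/4 + sqrt(1 - z^2)/4


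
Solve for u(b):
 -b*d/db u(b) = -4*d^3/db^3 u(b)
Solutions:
 u(b) = C1 + Integral(C2*airyai(2^(1/3)*b/2) + C3*airybi(2^(1/3)*b/2), b)


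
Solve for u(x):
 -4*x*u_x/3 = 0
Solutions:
 u(x) = C1


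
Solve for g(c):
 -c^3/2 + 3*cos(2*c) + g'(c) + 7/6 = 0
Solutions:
 g(c) = C1 + c^4/8 - 7*c/6 - 3*sin(c)*cos(c)


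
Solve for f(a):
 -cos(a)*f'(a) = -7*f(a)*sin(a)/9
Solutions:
 f(a) = C1/cos(a)^(7/9)


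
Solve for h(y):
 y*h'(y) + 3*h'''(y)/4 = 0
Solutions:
 h(y) = C1 + Integral(C2*airyai(-6^(2/3)*y/3) + C3*airybi(-6^(2/3)*y/3), y)


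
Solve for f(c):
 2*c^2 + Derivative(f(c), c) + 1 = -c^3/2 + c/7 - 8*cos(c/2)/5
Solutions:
 f(c) = C1 - c^4/8 - 2*c^3/3 + c^2/14 - c - 16*sin(c/2)/5


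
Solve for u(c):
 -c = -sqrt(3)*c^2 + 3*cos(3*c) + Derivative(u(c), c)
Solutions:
 u(c) = C1 + sqrt(3)*c^3/3 - c^2/2 - sin(3*c)


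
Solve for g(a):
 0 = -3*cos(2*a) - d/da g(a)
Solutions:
 g(a) = C1 - 3*sin(2*a)/2


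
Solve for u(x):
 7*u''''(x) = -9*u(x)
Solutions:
 u(x) = (C1*sin(sqrt(6)*7^(3/4)*x/14) + C2*cos(sqrt(6)*7^(3/4)*x/14))*exp(-sqrt(6)*7^(3/4)*x/14) + (C3*sin(sqrt(6)*7^(3/4)*x/14) + C4*cos(sqrt(6)*7^(3/4)*x/14))*exp(sqrt(6)*7^(3/4)*x/14)


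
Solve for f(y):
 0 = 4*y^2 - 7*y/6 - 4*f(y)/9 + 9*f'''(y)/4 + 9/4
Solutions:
 f(y) = C3*exp(2*2^(1/3)*3^(2/3)*y/9) + 9*y^2 - 21*y/8 + (C1*sin(2^(1/3)*3^(1/6)*y/3) + C2*cos(2^(1/3)*3^(1/6)*y/3))*exp(-2^(1/3)*3^(2/3)*y/9) + 81/16


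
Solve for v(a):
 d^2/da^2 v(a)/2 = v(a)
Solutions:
 v(a) = C1*exp(-sqrt(2)*a) + C2*exp(sqrt(2)*a)


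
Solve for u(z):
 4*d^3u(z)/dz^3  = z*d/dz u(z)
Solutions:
 u(z) = C1 + Integral(C2*airyai(2^(1/3)*z/2) + C3*airybi(2^(1/3)*z/2), z)


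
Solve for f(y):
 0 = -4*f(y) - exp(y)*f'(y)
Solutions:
 f(y) = C1*exp(4*exp(-y))


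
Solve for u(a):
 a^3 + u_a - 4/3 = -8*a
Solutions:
 u(a) = C1 - a^4/4 - 4*a^2 + 4*a/3


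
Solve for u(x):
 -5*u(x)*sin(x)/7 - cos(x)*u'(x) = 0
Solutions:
 u(x) = C1*cos(x)^(5/7)


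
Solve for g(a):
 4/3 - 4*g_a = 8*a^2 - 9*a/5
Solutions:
 g(a) = C1 - 2*a^3/3 + 9*a^2/40 + a/3


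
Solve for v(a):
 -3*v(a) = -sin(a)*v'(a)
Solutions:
 v(a) = C1*(cos(a) - 1)^(3/2)/(cos(a) + 1)^(3/2)


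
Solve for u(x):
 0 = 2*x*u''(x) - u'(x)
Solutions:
 u(x) = C1 + C2*x^(3/2)


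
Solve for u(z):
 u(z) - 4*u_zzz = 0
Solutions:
 u(z) = C3*exp(2^(1/3)*z/2) + (C1*sin(2^(1/3)*sqrt(3)*z/4) + C2*cos(2^(1/3)*sqrt(3)*z/4))*exp(-2^(1/3)*z/4)


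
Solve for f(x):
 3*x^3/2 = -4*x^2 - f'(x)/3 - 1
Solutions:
 f(x) = C1 - 9*x^4/8 - 4*x^3 - 3*x


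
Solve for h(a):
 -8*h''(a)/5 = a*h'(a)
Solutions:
 h(a) = C1 + C2*erf(sqrt(5)*a/4)


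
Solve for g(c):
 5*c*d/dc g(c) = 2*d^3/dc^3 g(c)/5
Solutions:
 g(c) = C1 + Integral(C2*airyai(10^(2/3)*c/2) + C3*airybi(10^(2/3)*c/2), c)


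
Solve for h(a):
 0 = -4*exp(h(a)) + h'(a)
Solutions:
 h(a) = log(-1/(C1 + 4*a))


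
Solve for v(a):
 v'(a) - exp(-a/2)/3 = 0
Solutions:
 v(a) = C1 - 2*exp(-a/2)/3


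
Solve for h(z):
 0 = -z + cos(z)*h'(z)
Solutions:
 h(z) = C1 + Integral(z/cos(z), z)


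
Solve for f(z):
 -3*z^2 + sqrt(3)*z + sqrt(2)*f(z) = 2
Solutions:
 f(z) = 3*sqrt(2)*z^2/2 - sqrt(6)*z/2 + sqrt(2)


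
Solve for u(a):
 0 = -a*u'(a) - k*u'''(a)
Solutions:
 u(a) = C1 + Integral(C2*airyai(a*(-1/k)^(1/3)) + C3*airybi(a*(-1/k)^(1/3)), a)


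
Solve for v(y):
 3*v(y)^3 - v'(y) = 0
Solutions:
 v(y) = -sqrt(2)*sqrt(-1/(C1 + 3*y))/2
 v(y) = sqrt(2)*sqrt(-1/(C1 + 3*y))/2


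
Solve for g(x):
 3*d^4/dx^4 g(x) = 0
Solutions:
 g(x) = C1 + C2*x + C3*x^2 + C4*x^3


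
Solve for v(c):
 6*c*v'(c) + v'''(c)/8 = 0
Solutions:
 v(c) = C1 + Integral(C2*airyai(-2*6^(1/3)*c) + C3*airybi(-2*6^(1/3)*c), c)


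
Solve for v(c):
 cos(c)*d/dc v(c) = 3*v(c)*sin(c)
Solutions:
 v(c) = C1/cos(c)^3


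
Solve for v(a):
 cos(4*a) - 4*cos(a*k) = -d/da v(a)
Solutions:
 v(a) = C1 - sin(4*a)/4 + 4*sin(a*k)/k


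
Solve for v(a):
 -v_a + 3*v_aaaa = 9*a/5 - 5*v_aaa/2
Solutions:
 v(a) = C1 + C4*exp(a/2) - 9*a^2/10 + (C2*sin(sqrt(2)*a/3) + C3*cos(sqrt(2)*a/3))*exp(-2*a/3)


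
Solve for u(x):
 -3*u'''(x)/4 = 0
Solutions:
 u(x) = C1 + C2*x + C3*x^2


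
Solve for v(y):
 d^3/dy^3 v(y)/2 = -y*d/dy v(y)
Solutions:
 v(y) = C1 + Integral(C2*airyai(-2^(1/3)*y) + C3*airybi(-2^(1/3)*y), y)


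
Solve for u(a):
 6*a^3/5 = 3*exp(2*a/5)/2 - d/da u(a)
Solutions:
 u(a) = C1 - 3*a^4/10 + 15*exp(2*a/5)/4


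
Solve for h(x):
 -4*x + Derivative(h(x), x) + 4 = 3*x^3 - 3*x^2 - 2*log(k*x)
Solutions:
 h(x) = C1 + 3*x^4/4 - x^3 + 2*x^2 - 2*x*log(k*x) - 2*x


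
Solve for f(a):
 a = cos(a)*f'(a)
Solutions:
 f(a) = C1 + Integral(a/cos(a), a)


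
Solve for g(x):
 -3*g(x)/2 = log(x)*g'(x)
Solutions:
 g(x) = C1*exp(-3*li(x)/2)


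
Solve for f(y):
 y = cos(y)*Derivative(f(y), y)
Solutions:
 f(y) = C1 + Integral(y/cos(y), y)


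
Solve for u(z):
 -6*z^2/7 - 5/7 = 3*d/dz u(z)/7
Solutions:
 u(z) = C1 - 2*z^3/3 - 5*z/3


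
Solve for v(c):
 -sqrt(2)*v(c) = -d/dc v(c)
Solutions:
 v(c) = C1*exp(sqrt(2)*c)


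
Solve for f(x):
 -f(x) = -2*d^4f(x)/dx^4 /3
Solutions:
 f(x) = C1*exp(-2^(3/4)*3^(1/4)*x/2) + C2*exp(2^(3/4)*3^(1/4)*x/2) + C3*sin(2^(3/4)*3^(1/4)*x/2) + C4*cos(2^(3/4)*3^(1/4)*x/2)


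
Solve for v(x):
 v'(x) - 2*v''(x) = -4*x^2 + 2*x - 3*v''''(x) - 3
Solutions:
 v(x) = C1 + C4*exp(-x) - 4*x^3/3 - 7*x^2 - 31*x + (C2*sin(sqrt(3)*x/6) + C3*cos(sqrt(3)*x/6))*exp(x/2)


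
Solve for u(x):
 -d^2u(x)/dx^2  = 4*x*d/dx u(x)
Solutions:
 u(x) = C1 + C2*erf(sqrt(2)*x)


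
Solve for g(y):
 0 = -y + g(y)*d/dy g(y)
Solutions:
 g(y) = -sqrt(C1 + y^2)
 g(y) = sqrt(C1 + y^2)


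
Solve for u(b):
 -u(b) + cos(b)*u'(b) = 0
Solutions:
 u(b) = C1*sqrt(sin(b) + 1)/sqrt(sin(b) - 1)


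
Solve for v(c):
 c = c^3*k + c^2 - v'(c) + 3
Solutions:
 v(c) = C1 + c^4*k/4 + c^3/3 - c^2/2 + 3*c


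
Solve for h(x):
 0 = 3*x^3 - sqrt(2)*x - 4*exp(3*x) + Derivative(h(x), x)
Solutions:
 h(x) = C1 - 3*x^4/4 + sqrt(2)*x^2/2 + 4*exp(3*x)/3


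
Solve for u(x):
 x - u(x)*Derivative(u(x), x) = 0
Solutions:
 u(x) = -sqrt(C1 + x^2)
 u(x) = sqrt(C1 + x^2)


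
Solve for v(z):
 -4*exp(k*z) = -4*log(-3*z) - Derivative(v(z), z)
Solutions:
 v(z) = C1 - 4*z*log(-z) + 4*z*(1 - log(3)) + Piecewise((4*exp(k*z)/k, Ne(k, 0)), (4*z, True))


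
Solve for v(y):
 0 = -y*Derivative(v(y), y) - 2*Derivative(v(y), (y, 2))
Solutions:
 v(y) = C1 + C2*erf(y/2)


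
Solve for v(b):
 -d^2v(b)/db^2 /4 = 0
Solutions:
 v(b) = C1 + C2*b


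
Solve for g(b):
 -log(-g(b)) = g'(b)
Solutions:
 -li(-g(b)) = C1 - b


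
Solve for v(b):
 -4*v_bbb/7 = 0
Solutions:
 v(b) = C1 + C2*b + C3*b^2


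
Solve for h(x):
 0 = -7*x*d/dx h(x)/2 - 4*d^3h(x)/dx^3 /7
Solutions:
 h(x) = C1 + Integral(C2*airyai(-7^(2/3)*x/2) + C3*airybi(-7^(2/3)*x/2), x)


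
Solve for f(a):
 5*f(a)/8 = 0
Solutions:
 f(a) = 0


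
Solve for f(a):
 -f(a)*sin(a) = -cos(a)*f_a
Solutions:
 f(a) = C1/cos(a)


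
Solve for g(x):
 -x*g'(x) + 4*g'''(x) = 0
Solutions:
 g(x) = C1 + Integral(C2*airyai(2^(1/3)*x/2) + C3*airybi(2^(1/3)*x/2), x)


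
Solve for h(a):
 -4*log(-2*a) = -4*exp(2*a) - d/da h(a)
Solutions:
 h(a) = C1 + 4*a*log(-a) + 4*a*(-1 + log(2)) - 2*exp(2*a)


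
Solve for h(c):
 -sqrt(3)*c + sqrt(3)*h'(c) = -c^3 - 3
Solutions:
 h(c) = C1 - sqrt(3)*c^4/12 + c^2/2 - sqrt(3)*c


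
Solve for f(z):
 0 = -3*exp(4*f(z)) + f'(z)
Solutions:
 f(z) = log(-(-1/(C1 + 12*z))^(1/4))
 f(z) = log(-1/(C1 + 12*z))/4
 f(z) = log(-I*(-1/(C1 + 12*z))^(1/4))
 f(z) = log(I*(-1/(C1 + 12*z))^(1/4))


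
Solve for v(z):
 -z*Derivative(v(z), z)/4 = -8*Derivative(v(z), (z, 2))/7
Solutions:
 v(z) = C1 + C2*erfi(sqrt(7)*z/8)


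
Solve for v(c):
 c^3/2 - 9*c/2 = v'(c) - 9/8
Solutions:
 v(c) = C1 + c^4/8 - 9*c^2/4 + 9*c/8


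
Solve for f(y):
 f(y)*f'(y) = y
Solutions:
 f(y) = -sqrt(C1 + y^2)
 f(y) = sqrt(C1 + y^2)


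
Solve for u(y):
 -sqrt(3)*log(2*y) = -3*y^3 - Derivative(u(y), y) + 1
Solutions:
 u(y) = C1 - 3*y^4/4 + sqrt(3)*y*log(y) - sqrt(3)*y + y + sqrt(3)*y*log(2)


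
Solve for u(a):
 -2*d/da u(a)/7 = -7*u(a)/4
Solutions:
 u(a) = C1*exp(49*a/8)


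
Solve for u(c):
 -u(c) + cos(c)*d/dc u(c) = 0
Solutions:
 u(c) = C1*sqrt(sin(c) + 1)/sqrt(sin(c) - 1)


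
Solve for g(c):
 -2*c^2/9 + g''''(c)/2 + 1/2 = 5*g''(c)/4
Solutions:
 g(c) = C1 + C2*c + C3*exp(-sqrt(10)*c/2) + C4*exp(sqrt(10)*c/2) - 2*c^4/135 + 29*c^2/225


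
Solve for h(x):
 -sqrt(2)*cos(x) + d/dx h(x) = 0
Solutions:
 h(x) = C1 + sqrt(2)*sin(x)


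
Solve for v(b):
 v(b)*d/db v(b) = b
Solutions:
 v(b) = -sqrt(C1 + b^2)
 v(b) = sqrt(C1 + b^2)


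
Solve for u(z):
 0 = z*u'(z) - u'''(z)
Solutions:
 u(z) = C1 + Integral(C2*airyai(z) + C3*airybi(z), z)


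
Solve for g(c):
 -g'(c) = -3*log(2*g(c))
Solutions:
 -Integral(1/(log(_y) + log(2)), (_y, g(c)))/3 = C1 - c


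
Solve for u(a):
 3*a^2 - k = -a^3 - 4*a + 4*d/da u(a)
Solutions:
 u(a) = C1 + a^4/16 + a^3/4 + a^2/2 - a*k/4


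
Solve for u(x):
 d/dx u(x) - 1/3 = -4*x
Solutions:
 u(x) = C1 - 2*x^2 + x/3


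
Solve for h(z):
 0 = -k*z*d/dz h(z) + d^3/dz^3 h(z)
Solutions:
 h(z) = C1 + Integral(C2*airyai(k^(1/3)*z) + C3*airybi(k^(1/3)*z), z)


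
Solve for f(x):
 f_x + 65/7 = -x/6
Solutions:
 f(x) = C1 - x^2/12 - 65*x/7


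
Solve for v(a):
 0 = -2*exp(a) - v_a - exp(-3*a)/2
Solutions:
 v(a) = C1 - 2*exp(a) + exp(-3*a)/6


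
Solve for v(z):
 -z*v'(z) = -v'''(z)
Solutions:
 v(z) = C1 + Integral(C2*airyai(z) + C3*airybi(z), z)


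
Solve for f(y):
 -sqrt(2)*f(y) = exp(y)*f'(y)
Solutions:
 f(y) = C1*exp(sqrt(2)*exp(-y))


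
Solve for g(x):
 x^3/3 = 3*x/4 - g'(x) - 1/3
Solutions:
 g(x) = C1 - x^4/12 + 3*x^2/8 - x/3


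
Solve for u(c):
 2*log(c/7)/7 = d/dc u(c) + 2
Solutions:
 u(c) = C1 + 2*c*log(c)/7 - 16*c/7 - 2*c*log(7)/7


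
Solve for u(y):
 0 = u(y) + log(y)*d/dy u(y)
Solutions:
 u(y) = C1*exp(-li(y))


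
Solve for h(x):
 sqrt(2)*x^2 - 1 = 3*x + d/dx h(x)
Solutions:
 h(x) = C1 + sqrt(2)*x^3/3 - 3*x^2/2 - x


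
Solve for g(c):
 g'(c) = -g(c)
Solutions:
 g(c) = C1*exp(-c)


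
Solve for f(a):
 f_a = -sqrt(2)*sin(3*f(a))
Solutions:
 f(a) = -acos((-C1 - exp(6*sqrt(2)*a))/(C1 - exp(6*sqrt(2)*a)))/3 + 2*pi/3
 f(a) = acos((-C1 - exp(6*sqrt(2)*a))/(C1 - exp(6*sqrt(2)*a)))/3


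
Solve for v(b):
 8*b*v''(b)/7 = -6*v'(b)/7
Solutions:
 v(b) = C1 + C2*b^(1/4)


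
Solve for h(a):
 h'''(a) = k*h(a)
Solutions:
 h(a) = C1*exp(a*k^(1/3)) + C2*exp(a*k^(1/3)*(-1 + sqrt(3)*I)/2) + C3*exp(-a*k^(1/3)*(1 + sqrt(3)*I)/2)


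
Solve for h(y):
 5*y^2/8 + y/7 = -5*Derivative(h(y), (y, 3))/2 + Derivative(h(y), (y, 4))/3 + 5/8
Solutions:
 h(y) = C1 + C2*y + C3*y^2 + C4*exp(15*y/2) - y^5/240 - 13*y^4/2520 + 1471*y^3/37800


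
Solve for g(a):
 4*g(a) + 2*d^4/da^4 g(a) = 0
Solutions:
 g(a) = (C1*sin(2^(3/4)*a/2) + C2*cos(2^(3/4)*a/2))*exp(-2^(3/4)*a/2) + (C3*sin(2^(3/4)*a/2) + C4*cos(2^(3/4)*a/2))*exp(2^(3/4)*a/2)


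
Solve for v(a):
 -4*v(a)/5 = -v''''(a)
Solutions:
 v(a) = C1*exp(-sqrt(2)*5^(3/4)*a/5) + C2*exp(sqrt(2)*5^(3/4)*a/5) + C3*sin(sqrt(2)*5^(3/4)*a/5) + C4*cos(sqrt(2)*5^(3/4)*a/5)


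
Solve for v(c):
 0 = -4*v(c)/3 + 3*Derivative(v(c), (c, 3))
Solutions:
 v(c) = C3*exp(2^(2/3)*3^(1/3)*c/3) + (C1*sin(2^(2/3)*3^(5/6)*c/6) + C2*cos(2^(2/3)*3^(5/6)*c/6))*exp(-2^(2/3)*3^(1/3)*c/6)


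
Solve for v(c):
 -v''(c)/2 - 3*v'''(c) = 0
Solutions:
 v(c) = C1 + C2*c + C3*exp(-c/6)


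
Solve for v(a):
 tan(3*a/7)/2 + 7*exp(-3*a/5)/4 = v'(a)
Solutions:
 v(a) = C1 + 7*log(tan(3*a/7)^2 + 1)/12 - 35*exp(-3*a/5)/12


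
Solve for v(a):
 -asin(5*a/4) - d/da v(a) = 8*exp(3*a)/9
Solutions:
 v(a) = C1 - a*asin(5*a/4) - sqrt(16 - 25*a^2)/5 - 8*exp(3*a)/27


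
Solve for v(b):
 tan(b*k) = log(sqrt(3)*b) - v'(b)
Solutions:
 v(b) = C1 + b*log(b) - b + b*log(3)/2 - Piecewise((-log(cos(b*k))/k, Ne(k, 0)), (0, True))


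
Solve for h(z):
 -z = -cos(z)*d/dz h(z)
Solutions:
 h(z) = C1 + Integral(z/cos(z), z)


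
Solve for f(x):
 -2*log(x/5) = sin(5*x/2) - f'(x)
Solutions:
 f(x) = C1 + 2*x*log(x) - 2*x*log(5) - 2*x - 2*cos(5*x/2)/5


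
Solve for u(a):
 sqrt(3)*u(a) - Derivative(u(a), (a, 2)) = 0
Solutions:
 u(a) = C1*exp(-3^(1/4)*a) + C2*exp(3^(1/4)*a)


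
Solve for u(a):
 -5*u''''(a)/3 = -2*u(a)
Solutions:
 u(a) = C1*exp(-5^(3/4)*6^(1/4)*a/5) + C2*exp(5^(3/4)*6^(1/4)*a/5) + C3*sin(5^(3/4)*6^(1/4)*a/5) + C4*cos(5^(3/4)*6^(1/4)*a/5)


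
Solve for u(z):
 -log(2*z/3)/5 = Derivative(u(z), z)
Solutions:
 u(z) = C1 - z*log(z)/5 - z*log(2)/5 + z/5 + z*log(3)/5


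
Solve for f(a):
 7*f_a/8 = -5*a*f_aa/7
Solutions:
 f(a) = C1 + C2/a^(9/40)


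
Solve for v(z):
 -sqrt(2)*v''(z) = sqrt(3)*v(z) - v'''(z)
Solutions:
 v(z) = C1*exp(z*(-2^(2/3)*(4*sqrt(2) + 27*sqrt(3) + sqrt(-32 + (4*sqrt(2) + 27*sqrt(3))^2))^(1/3) - 4*2^(1/3)/(4*sqrt(2) + 27*sqrt(3) + sqrt(-32 + (4*sqrt(2) + 27*sqrt(3))^2))^(1/3) + 4*sqrt(2))/12)*sin(2^(1/3)*sqrt(3)*z*(-2^(1/3)*(4*sqrt(2) + 27*sqrt(3) + sqrt(-32 + 729*(-sqrt(3) - 4*sqrt(2)/27)^2))^(1/3) + 4/(4*sqrt(2) + 27*sqrt(3) + sqrt(-32 + 729*(-sqrt(3) - 4*sqrt(2)/27)^2))^(1/3))/12) + C2*exp(z*(-2^(2/3)*(4*sqrt(2) + 27*sqrt(3) + sqrt(-32 + (4*sqrt(2) + 27*sqrt(3))^2))^(1/3) - 4*2^(1/3)/(4*sqrt(2) + 27*sqrt(3) + sqrt(-32 + (4*sqrt(2) + 27*sqrt(3))^2))^(1/3) + 4*sqrt(2))/12)*cos(2^(1/3)*sqrt(3)*z*(-2^(1/3)*(4*sqrt(2) + 27*sqrt(3) + sqrt(-32 + 729*(-sqrt(3) - 4*sqrt(2)/27)^2))^(1/3) + 4/(4*sqrt(2) + 27*sqrt(3) + sqrt(-32 + 729*(-sqrt(3) - 4*sqrt(2)/27)^2))^(1/3))/12) + C3*exp(z*(4*2^(1/3)/(4*sqrt(2) + 27*sqrt(3) + sqrt(-32 + (4*sqrt(2) + 27*sqrt(3))^2))^(1/3) + 2*sqrt(2) + 2^(2/3)*(4*sqrt(2) + 27*sqrt(3) + sqrt(-32 + (4*sqrt(2) + 27*sqrt(3))^2))^(1/3))/6)


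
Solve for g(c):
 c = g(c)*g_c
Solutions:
 g(c) = -sqrt(C1 + c^2)
 g(c) = sqrt(C1 + c^2)


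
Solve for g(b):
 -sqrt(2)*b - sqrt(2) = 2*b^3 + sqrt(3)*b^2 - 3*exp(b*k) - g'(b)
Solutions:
 g(b) = C1 + b^4/2 + sqrt(3)*b^3/3 + sqrt(2)*b^2/2 + sqrt(2)*b - 3*exp(b*k)/k


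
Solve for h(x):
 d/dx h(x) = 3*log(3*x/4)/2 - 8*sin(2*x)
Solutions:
 h(x) = C1 + 3*x*log(x)/2 - 3*x*log(2) - 3*x/2 + 3*x*log(3)/2 + 4*cos(2*x)


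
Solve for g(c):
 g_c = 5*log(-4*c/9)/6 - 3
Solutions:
 g(c) = C1 + 5*c*log(-c)/6 + c*(-23 - 10*log(3) + 10*log(2))/6


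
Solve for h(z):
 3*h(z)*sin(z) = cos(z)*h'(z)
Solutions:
 h(z) = C1/cos(z)^3


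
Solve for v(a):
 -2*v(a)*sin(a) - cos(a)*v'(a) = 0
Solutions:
 v(a) = C1*cos(a)^2


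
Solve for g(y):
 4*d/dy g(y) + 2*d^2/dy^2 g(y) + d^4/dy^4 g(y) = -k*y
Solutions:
 g(y) = C1 + C2*exp(-6^(1/3)*y*(-(9 + sqrt(87))^(1/3) + 6^(1/3)/(9 + sqrt(87))^(1/3))/6)*sin(2^(1/3)*3^(1/6)*y*(3*2^(1/3)/(9 + sqrt(87))^(1/3) + 3^(2/3)*(9 + sqrt(87))^(1/3))/6) + C3*exp(-6^(1/3)*y*(-(9 + sqrt(87))^(1/3) + 6^(1/3)/(9 + sqrt(87))^(1/3))/6)*cos(2^(1/3)*3^(1/6)*y*(3*2^(1/3)/(9 + sqrt(87))^(1/3) + 3^(2/3)*(9 + sqrt(87))^(1/3))/6) + C4*exp(6^(1/3)*y*(-(9 + sqrt(87))^(1/3) + 6^(1/3)/(9 + sqrt(87))^(1/3))/3) - k*y^2/8 + k*y/8


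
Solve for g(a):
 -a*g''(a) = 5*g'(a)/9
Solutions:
 g(a) = C1 + C2*a^(4/9)


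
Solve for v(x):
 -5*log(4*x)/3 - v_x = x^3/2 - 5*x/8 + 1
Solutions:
 v(x) = C1 - x^4/8 + 5*x^2/16 - 5*x*log(x)/3 - 10*x*log(2)/3 + 2*x/3


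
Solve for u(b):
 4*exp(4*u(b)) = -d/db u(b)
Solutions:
 u(b) = log(-I*(1/(C1 + 16*b))^(1/4))
 u(b) = log(I*(1/(C1 + 16*b))^(1/4))
 u(b) = log(-(1/(C1 + 16*b))^(1/4))
 u(b) = log(1/(C1 + 16*b))/4


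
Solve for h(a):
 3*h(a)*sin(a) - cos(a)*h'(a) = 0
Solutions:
 h(a) = C1/cos(a)^3


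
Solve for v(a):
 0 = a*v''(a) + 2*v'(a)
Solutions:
 v(a) = C1 + C2/a


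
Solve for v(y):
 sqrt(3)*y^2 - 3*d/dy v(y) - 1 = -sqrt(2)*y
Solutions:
 v(y) = C1 + sqrt(3)*y^3/9 + sqrt(2)*y^2/6 - y/3


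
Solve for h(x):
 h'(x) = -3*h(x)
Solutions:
 h(x) = C1*exp(-3*x)


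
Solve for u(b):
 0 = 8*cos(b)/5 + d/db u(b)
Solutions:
 u(b) = C1 - 8*sin(b)/5


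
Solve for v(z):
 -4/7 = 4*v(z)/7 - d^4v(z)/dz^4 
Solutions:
 v(z) = C1*exp(-sqrt(2)*7^(3/4)*z/7) + C2*exp(sqrt(2)*7^(3/4)*z/7) + C3*sin(sqrt(2)*7^(3/4)*z/7) + C4*cos(sqrt(2)*7^(3/4)*z/7) - 1


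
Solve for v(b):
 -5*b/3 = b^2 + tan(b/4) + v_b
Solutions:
 v(b) = C1 - b^3/3 - 5*b^2/6 + 4*log(cos(b/4))


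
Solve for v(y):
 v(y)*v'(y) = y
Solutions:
 v(y) = -sqrt(C1 + y^2)
 v(y) = sqrt(C1 + y^2)


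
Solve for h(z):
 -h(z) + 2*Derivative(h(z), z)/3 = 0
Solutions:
 h(z) = C1*exp(3*z/2)


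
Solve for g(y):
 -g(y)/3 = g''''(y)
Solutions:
 g(y) = (C1*sin(sqrt(2)*3^(3/4)*y/6) + C2*cos(sqrt(2)*3^(3/4)*y/6))*exp(-sqrt(2)*3^(3/4)*y/6) + (C3*sin(sqrt(2)*3^(3/4)*y/6) + C4*cos(sqrt(2)*3^(3/4)*y/6))*exp(sqrt(2)*3^(3/4)*y/6)


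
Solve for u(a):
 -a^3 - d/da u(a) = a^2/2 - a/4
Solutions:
 u(a) = C1 - a^4/4 - a^3/6 + a^2/8


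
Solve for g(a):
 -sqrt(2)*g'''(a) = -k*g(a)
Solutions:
 g(a) = C1*exp(2^(5/6)*a*k^(1/3)/2) + C2*exp(2^(5/6)*a*k^(1/3)*(-1 + sqrt(3)*I)/4) + C3*exp(-2^(5/6)*a*k^(1/3)*(1 + sqrt(3)*I)/4)


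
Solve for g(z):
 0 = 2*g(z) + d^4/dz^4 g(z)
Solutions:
 g(z) = (C1*sin(2^(3/4)*z/2) + C2*cos(2^(3/4)*z/2))*exp(-2^(3/4)*z/2) + (C3*sin(2^(3/4)*z/2) + C4*cos(2^(3/4)*z/2))*exp(2^(3/4)*z/2)


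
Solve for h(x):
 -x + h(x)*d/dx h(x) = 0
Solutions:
 h(x) = -sqrt(C1 + x^2)
 h(x) = sqrt(C1 + x^2)


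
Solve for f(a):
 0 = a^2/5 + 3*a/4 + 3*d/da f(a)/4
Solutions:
 f(a) = C1 - 4*a^3/45 - a^2/2


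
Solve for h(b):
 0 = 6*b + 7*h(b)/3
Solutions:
 h(b) = -18*b/7


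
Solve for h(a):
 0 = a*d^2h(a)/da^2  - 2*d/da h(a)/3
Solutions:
 h(a) = C1 + C2*a^(5/3)


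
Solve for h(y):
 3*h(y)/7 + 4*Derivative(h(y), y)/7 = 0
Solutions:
 h(y) = C1*exp(-3*y/4)


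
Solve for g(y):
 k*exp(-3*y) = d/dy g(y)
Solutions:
 g(y) = C1 - k*exp(-3*y)/3


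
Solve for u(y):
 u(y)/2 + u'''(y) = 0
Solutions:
 u(y) = C3*exp(-2^(2/3)*y/2) + (C1*sin(2^(2/3)*sqrt(3)*y/4) + C2*cos(2^(2/3)*sqrt(3)*y/4))*exp(2^(2/3)*y/4)


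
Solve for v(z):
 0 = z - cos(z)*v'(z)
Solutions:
 v(z) = C1 + Integral(z/cos(z), z)


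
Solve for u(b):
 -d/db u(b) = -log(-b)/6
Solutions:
 u(b) = C1 + b*log(-b)/6 - b/6


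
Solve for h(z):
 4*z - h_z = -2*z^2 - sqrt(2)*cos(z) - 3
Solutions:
 h(z) = C1 + 2*z^3/3 + 2*z^2 + 3*z + sqrt(2)*sin(z)


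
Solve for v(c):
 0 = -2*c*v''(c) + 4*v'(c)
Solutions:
 v(c) = C1 + C2*c^3


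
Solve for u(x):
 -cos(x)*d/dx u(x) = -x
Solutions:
 u(x) = C1 + Integral(x/cos(x), x)


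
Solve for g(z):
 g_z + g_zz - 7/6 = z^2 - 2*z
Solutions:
 g(z) = C1 + C2*exp(-z) + z^3/3 - 2*z^2 + 31*z/6


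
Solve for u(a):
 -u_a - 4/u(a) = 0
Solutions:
 u(a) = -sqrt(C1 - 8*a)
 u(a) = sqrt(C1 - 8*a)


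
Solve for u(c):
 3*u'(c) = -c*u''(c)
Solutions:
 u(c) = C1 + C2/c^2


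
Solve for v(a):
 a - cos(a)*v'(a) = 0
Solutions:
 v(a) = C1 + Integral(a/cos(a), a)


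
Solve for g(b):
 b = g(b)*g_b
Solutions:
 g(b) = -sqrt(C1 + b^2)
 g(b) = sqrt(C1 + b^2)


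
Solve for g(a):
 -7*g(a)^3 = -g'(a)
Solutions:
 g(a) = -sqrt(2)*sqrt(-1/(C1 + 7*a))/2
 g(a) = sqrt(2)*sqrt(-1/(C1 + 7*a))/2


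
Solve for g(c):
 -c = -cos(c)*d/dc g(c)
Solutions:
 g(c) = C1 + Integral(c/cos(c), c)


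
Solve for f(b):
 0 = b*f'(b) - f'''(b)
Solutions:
 f(b) = C1 + Integral(C2*airyai(b) + C3*airybi(b), b)


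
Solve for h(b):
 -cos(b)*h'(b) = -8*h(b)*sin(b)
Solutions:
 h(b) = C1/cos(b)^8


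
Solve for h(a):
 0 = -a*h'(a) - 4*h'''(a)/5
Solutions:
 h(a) = C1 + Integral(C2*airyai(-10^(1/3)*a/2) + C3*airybi(-10^(1/3)*a/2), a)


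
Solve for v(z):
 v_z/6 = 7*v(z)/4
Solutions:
 v(z) = C1*exp(21*z/2)


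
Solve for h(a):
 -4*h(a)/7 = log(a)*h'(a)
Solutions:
 h(a) = C1*exp(-4*li(a)/7)


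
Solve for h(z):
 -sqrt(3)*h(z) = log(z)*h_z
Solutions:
 h(z) = C1*exp(-sqrt(3)*li(z))


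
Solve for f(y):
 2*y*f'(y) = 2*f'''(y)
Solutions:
 f(y) = C1 + Integral(C2*airyai(y) + C3*airybi(y), y)


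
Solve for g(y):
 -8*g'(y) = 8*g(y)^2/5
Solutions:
 g(y) = 5/(C1 + y)


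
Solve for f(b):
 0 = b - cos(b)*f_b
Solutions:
 f(b) = C1 + Integral(b/cos(b), b)


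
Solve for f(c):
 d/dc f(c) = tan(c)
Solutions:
 f(c) = C1 - log(cos(c))


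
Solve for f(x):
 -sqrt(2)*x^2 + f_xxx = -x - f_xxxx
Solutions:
 f(x) = C1 + C2*x + C3*x^2 + C4*exp(-x) + sqrt(2)*x^5/60 - x^4*(1 + 2*sqrt(2))/24 + x^3*(1 + 2*sqrt(2))/6


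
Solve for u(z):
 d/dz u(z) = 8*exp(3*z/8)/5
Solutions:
 u(z) = C1 + 64*exp(3*z/8)/15


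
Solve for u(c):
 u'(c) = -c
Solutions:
 u(c) = C1 - c^2/2


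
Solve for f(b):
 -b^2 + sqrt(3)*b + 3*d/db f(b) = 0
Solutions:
 f(b) = C1 + b^3/9 - sqrt(3)*b^2/6


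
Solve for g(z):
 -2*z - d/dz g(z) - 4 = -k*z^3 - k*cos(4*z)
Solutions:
 g(z) = C1 + k*z^4/4 + k*sin(4*z)/4 - z^2 - 4*z


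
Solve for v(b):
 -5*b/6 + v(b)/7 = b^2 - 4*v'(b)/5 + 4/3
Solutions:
 v(b) = C1*exp(-5*b/28) + 7*b^2 - 2177*b/30 + 31178/75


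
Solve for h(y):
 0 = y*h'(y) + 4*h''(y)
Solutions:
 h(y) = C1 + C2*erf(sqrt(2)*y/4)


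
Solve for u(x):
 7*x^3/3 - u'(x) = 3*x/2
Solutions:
 u(x) = C1 + 7*x^4/12 - 3*x^2/4


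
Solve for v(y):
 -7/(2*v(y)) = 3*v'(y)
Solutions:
 v(y) = -sqrt(C1 - 21*y)/3
 v(y) = sqrt(C1 - 21*y)/3


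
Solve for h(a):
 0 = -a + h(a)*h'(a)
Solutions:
 h(a) = -sqrt(C1 + a^2)
 h(a) = sqrt(C1 + a^2)


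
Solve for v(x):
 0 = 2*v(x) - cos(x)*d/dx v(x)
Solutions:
 v(x) = C1*(sin(x) + 1)/(sin(x) - 1)


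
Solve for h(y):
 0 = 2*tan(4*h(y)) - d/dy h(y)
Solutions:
 h(y) = -asin(C1*exp(8*y))/4 + pi/4
 h(y) = asin(C1*exp(8*y))/4


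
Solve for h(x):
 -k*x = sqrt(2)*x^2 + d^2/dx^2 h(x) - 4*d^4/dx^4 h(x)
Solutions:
 h(x) = C1 + C2*x + C3*exp(-x/2) + C4*exp(x/2) - k*x^3/6 - sqrt(2)*x^4/12 - 4*sqrt(2)*x^2


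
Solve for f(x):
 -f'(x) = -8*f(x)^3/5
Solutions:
 f(x) = -sqrt(10)*sqrt(-1/(C1 + 8*x))/2
 f(x) = sqrt(10)*sqrt(-1/(C1 + 8*x))/2


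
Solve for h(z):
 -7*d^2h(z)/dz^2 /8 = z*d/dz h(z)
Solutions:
 h(z) = C1 + C2*erf(2*sqrt(7)*z/7)


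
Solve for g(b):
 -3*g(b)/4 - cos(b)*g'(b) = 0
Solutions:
 g(b) = C1*(sin(b) - 1)^(3/8)/(sin(b) + 1)^(3/8)


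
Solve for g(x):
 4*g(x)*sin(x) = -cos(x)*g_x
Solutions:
 g(x) = C1*cos(x)^4


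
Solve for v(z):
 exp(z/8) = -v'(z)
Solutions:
 v(z) = C1 - 8*exp(z/8)


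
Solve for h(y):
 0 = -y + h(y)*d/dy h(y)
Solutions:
 h(y) = -sqrt(C1 + y^2)
 h(y) = sqrt(C1 + y^2)


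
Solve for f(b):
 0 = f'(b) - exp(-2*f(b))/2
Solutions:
 f(b) = log(-sqrt(C1 + b))
 f(b) = log(C1 + b)/2


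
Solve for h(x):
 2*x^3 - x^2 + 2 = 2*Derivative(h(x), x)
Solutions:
 h(x) = C1 + x^4/4 - x^3/6 + x


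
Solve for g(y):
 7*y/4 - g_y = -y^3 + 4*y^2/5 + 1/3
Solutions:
 g(y) = C1 + y^4/4 - 4*y^3/15 + 7*y^2/8 - y/3


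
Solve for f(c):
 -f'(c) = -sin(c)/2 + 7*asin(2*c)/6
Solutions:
 f(c) = C1 - 7*c*asin(2*c)/6 - 7*sqrt(1 - 4*c^2)/12 - cos(c)/2


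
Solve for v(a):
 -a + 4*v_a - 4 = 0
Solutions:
 v(a) = C1 + a^2/8 + a


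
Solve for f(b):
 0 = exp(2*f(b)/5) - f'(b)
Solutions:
 f(b) = 5*log(-sqrt(-1/(C1 + b))) - 5*log(2) + 5*log(10)/2
 f(b) = 5*log(-1/(C1 + b))/2 - 5*log(2) + 5*log(10)/2


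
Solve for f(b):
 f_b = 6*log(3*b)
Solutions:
 f(b) = C1 + 6*b*log(b) - 6*b + b*log(729)


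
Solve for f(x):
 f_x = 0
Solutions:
 f(x) = C1


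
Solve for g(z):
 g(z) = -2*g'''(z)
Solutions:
 g(z) = C3*exp(-2^(2/3)*z/2) + (C1*sin(2^(2/3)*sqrt(3)*z/4) + C2*cos(2^(2/3)*sqrt(3)*z/4))*exp(2^(2/3)*z/4)


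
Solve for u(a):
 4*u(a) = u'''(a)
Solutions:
 u(a) = C3*exp(2^(2/3)*a) + (C1*sin(2^(2/3)*sqrt(3)*a/2) + C2*cos(2^(2/3)*sqrt(3)*a/2))*exp(-2^(2/3)*a/2)


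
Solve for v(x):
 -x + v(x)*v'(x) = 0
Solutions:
 v(x) = -sqrt(C1 + x^2)
 v(x) = sqrt(C1 + x^2)


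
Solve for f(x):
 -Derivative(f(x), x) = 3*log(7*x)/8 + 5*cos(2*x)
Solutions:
 f(x) = C1 - 3*x*log(x)/8 - 3*x*log(7)/8 + 3*x/8 - 5*sin(2*x)/2


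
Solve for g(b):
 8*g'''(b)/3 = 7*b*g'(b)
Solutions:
 g(b) = C1 + Integral(C2*airyai(21^(1/3)*b/2) + C3*airybi(21^(1/3)*b/2), b)


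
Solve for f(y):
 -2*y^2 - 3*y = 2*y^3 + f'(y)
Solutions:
 f(y) = C1 - y^4/2 - 2*y^3/3 - 3*y^2/2


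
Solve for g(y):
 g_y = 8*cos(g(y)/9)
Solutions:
 -8*y - 9*log(sin(g(y)/9) - 1)/2 + 9*log(sin(g(y)/9) + 1)/2 = C1


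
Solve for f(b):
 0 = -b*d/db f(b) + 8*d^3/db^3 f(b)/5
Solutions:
 f(b) = C1 + Integral(C2*airyai(5^(1/3)*b/2) + C3*airybi(5^(1/3)*b/2), b)


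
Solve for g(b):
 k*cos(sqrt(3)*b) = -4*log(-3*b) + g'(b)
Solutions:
 g(b) = C1 + 4*b*log(-b) - 4*b + 4*b*log(3) + sqrt(3)*k*sin(sqrt(3)*b)/3


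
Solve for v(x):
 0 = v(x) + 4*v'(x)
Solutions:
 v(x) = C1*exp(-x/4)


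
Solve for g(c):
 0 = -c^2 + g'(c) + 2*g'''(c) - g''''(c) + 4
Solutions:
 g(c) = C1 + C2*exp(c*(-2^(2/3)*(3*sqrt(177) + 43)^(1/3) - 8*2^(1/3)/(3*sqrt(177) + 43)^(1/3) + 8)/12)*sin(2^(1/3)*sqrt(3)*c*(-2^(1/3)*(3*sqrt(177) + 43)^(1/3) + 8/(3*sqrt(177) + 43)^(1/3))/12) + C3*exp(c*(-2^(2/3)*(3*sqrt(177) + 43)^(1/3) - 8*2^(1/3)/(3*sqrt(177) + 43)^(1/3) + 8)/12)*cos(2^(1/3)*sqrt(3)*c*(-2^(1/3)*(3*sqrt(177) + 43)^(1/3) + 8/(3*sqrt(177) + 43)^(1/3))/12) + C4*exp(c*(8*2^(1/3)/(3*sqrt(177) + 43)^(1/3) + 4 + 2^(2/3)*(3*sqrt(177) + 43)^(1/3))/6) + c^3/3 - 8*c


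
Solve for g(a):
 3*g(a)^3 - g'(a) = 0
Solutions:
 g(a) = -sqrt(2)*sqrt(-1/(C1 + 3*a))/2
 g(a) = sqrt(2)*sqrt(-1/(C1 + 3*a))/2


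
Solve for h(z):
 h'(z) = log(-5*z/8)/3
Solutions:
 h(z) = C1 + z*log(-z)/3 + z*(-log(2) - 1/3 + log(5)/3)


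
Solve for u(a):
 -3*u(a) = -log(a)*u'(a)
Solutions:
 u(a) = C1*exp(3*li(a))


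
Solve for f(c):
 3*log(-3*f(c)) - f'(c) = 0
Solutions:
 -Integral(1/(log(-_y) + log(3)), (_y, f(c)))/3 = C1 - c


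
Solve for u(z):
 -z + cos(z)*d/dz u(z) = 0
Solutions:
 u(z) = C1 + Integral(z/cos(z), z)


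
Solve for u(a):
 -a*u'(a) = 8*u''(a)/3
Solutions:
 u(a) = C1 + C2*erf(sqrt(3)*a/4)


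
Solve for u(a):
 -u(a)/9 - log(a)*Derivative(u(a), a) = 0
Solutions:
 u(a) = C1*exp(-li(a)/9)


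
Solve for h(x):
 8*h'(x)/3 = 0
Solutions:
 h(x) = C1


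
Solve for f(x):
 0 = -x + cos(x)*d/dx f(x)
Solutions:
 f(x) = C1 + Integral(x/cos(x), x)


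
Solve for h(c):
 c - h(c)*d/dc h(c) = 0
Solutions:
 h(c) = -sqrt(C1 + c^2)
 h(c) = sqrt(C1 + c^2)


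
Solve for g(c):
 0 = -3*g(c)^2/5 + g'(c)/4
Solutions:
 g(c) = -5/(C1 + 12*c)


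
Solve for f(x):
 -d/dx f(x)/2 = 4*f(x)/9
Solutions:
 f(x) = C1*exp(-8*x/9)


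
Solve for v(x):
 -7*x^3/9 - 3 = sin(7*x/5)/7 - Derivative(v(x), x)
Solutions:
 v(x) = C1 + 7*x^4/36 + 3*x - 5*cos(7*x/5)/49


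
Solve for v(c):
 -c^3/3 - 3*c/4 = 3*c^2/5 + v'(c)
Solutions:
 v(c) = C1 - c^4/12 - c^3/5 - 3*c^2/8


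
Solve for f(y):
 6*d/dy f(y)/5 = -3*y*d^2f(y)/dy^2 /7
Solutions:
 f(y) = C1 + C2/y^(9/5)


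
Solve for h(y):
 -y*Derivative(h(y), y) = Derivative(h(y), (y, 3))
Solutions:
 h(y) = C1 + Integral(C2*airyai(-y) + C3*airybi(-y), y)


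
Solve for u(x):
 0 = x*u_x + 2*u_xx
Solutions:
 u(x) = C1 + C2*erf(x/2)


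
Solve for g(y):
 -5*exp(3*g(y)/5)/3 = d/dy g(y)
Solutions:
 g(y) = 5*log(1/(C1 + 5*y))/3 + 5*log(5)/3
 g(y) = 5*log(5^(1/3)*(-1 - sqrt(3)*I)*(1/(C1 + 5*y))^(1/3)/2)
 g(y) = 5*log(5^(1/3)*(-1 + sqrt(3)*I)*(1/(C1 + 5*y))^(1/3)/2)


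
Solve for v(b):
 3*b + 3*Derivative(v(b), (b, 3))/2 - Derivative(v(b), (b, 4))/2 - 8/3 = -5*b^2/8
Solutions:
 v(b) = C1 + C2*b + C3*b^2 + C4*exp(3*b) - b^5/144 - 41*b^4/432 + 55*b^3/324


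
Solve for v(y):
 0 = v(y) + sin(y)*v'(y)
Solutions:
 v(y) = C1*sqrt(cos(y) + 1)/sqrt(cos(y) - 1)


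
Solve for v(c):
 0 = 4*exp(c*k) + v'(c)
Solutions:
 v(c) = C1 - 4*exp(c*k)/k


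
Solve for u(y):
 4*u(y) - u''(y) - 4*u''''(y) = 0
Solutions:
 u(y) = C1*exp(-sqrt(2)*y*sqrt(-1 + sqrt(65))/4) + C2*exp(sqrt(2)*y*sqrt(-1 + sqrt(65))/4) + C3*sin(sqrt(2)*y*sqrt(1 + sqrt(65))/4) + C4*cos(sqrt(2)*y*sqrt(1 + sqrt(65))/4)


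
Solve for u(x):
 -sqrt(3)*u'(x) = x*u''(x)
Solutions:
 u(x) = C1 + C2*x^(1 - sqrt(3))


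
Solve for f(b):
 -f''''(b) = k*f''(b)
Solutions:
 f(b) = C1 + C2*b + C3*exp(-b*sqrt(-k)) + C4*exp(b*sqrt(-k))


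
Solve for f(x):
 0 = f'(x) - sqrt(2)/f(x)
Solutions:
 f(x) = -sqrt(C1 + 2*sqrt(2)*x)
 f(x) = sqrt(C1 + 2*sqrt(2)*x)


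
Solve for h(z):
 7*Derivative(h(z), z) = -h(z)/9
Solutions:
 h(z) = C1*exp(-z/63)


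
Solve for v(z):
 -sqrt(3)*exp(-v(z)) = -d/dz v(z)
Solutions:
 v(z) = log(C1 + sqrt(3)*z)


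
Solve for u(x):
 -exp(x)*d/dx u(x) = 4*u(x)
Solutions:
 u(x) = C1*exp(4*exp(-x))


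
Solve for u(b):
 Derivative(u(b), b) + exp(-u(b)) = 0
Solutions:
 u(b) = log(C1 - b)


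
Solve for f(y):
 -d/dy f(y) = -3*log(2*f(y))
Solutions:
 -Integral(1/(log(_y) + log(2)), (_y, f(y)))/3 = C1 - y


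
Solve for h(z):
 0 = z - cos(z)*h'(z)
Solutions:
 h(z) = C1 + Integral(z/cos(z), z)


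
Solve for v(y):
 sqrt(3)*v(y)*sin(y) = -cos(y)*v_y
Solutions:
 v(y) = C1*cos(y)^(sqrt(3))


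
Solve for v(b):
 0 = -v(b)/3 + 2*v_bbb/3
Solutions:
 v(b) = C3*exp(2^(2/3)*b/2) + (C1*sin(2^(2/3)*sqrt(3)*b/4) + C2*cos(2^(2/3)*sqrt(3)*b/4))*exp(-2^(2/3)*b/4)


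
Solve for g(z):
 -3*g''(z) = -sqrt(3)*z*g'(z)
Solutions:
 g(z) = C1 + C2*erfi(sqrt(2)*3^(3/4)*z/6)


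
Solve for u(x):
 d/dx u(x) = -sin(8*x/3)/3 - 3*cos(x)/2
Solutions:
 u(x) = C1 - 3*sin(x)/2 + cos(8*x/3)/8


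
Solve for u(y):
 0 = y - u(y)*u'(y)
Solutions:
 u(y) = -sqrt(C1 + y^2)
 u(y) = sqrt(C1 + y^2)


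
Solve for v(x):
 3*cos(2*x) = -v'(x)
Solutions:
 v(x) = C1 - 3*sin(2*x)/2


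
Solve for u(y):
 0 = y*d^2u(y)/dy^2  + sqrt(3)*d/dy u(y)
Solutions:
 u(y) = C1 + C2*y^(1 - sqrt(3))


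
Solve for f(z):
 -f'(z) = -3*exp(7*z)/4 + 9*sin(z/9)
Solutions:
 f(z) = C1 + 3*exp(7*z)/28 + 81*cos(z/9)


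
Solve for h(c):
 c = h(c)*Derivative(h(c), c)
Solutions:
 h(c) = -sqrt(C1 + c^2)
 h(c) = sqrt(C1 + c^2)


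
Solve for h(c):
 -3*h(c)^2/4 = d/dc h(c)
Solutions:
 h(c) = 4/(C1 + 3*c)


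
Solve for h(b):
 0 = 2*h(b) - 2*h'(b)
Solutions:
 h(b) = C1*exp(b)


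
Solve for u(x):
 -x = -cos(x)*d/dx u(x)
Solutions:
 u(x) = C1 + Integral(x/cos(x), x)


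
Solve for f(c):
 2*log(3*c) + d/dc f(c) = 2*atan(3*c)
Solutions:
 f(c) = C1 - 2*c*log(c) + 2*c*atan(3*c) - 2*c*log(3) + 2*c - log(9*c^2 + 1)/3


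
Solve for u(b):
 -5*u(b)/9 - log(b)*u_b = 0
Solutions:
 u(b) = C1*exp(-5*li(b)/9)


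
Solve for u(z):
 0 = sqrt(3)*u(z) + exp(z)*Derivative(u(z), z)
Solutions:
 u(z) = C1*exp(sqrt(3)*exp(-z))


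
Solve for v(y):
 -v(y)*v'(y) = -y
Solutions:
 v(y) = -sqrt(C1 + y^2)
 v(y) = sqrt(C1 + y^2)


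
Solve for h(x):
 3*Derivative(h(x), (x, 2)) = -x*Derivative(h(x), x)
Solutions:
 h(x) = C1 + C2*erf(sqrt(6)*x/6)


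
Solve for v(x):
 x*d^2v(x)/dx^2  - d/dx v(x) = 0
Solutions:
 v(x) = C1 + C2*x^2


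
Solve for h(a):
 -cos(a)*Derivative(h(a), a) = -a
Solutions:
 h(a) = C1 + Integral(a/cos(a), a)


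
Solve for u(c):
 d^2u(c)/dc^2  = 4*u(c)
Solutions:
 u(c) = C1*exp(-2*c) + C2*exp(2*c)


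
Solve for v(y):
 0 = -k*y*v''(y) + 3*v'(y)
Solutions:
 v(y) = C1 + y^(((re(k) + 3)*re(k) + im(k)^2)/(re(k)^2 + im(k)^2))*(C2*sin(3*log(y)*Abs(im(k))/(re(k)^2 + im(k)^2)) + C3*cos(3*log(y)*im(k)/(re(k)^2 + im(k)^2)))


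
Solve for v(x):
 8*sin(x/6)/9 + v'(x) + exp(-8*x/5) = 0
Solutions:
 v(x) = C1 + 16*cos(x/6)/3 + 5*exp(-8*x/5)/8


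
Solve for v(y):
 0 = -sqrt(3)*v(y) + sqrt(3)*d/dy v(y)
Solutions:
 v(y) = C1*exp(y)


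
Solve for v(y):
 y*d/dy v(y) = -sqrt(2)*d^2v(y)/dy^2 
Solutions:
 v(y) = C1 + C2*erf(2^(1/4)*y/2)


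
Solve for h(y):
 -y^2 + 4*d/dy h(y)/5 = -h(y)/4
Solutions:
 h(y) = C1*exp(-5*y/16) + 4*y^2 - 128*y/5 + 2048/25


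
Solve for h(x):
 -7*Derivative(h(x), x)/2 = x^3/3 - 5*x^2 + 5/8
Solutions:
 h(x) = C1 - x^4/42 + 10*x^3/21 - 5*x/28


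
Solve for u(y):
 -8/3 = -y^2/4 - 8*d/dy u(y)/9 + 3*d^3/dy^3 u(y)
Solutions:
 u(y) = C1 + C2*exp(-2*sqrt(6)*y/9) + C3*exp(2*sqrt(6)*y/9) - 3*y^3/32 + 141*y/128


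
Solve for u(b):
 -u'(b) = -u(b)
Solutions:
 u(b) = C1*exp(b)


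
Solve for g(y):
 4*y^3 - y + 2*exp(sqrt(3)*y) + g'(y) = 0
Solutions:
 g(y) = C1 - y^4 + y^2/2 - 2*sqrt(3)*exp(sqrt(3)*y)/3


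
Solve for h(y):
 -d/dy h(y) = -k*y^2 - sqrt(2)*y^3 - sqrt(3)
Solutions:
 h(y) = C1 + k*y^3/3 + sqrt(2)*y^4/4 + sqrt(3)*y


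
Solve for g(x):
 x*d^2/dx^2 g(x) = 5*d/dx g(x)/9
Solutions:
 g(x) = C1 + C2*x^(14/9)


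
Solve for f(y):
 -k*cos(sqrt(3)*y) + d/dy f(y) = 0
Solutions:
 f(y) = C1 + sqrt(3)*k*sin(sqrt(3)*y)/3


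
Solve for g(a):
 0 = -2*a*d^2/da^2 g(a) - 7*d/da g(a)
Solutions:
 g(a) = C1 + C2/a^(5/2)


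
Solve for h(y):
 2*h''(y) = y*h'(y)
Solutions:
 h(y) = C1 + C2*erfi(y/2)


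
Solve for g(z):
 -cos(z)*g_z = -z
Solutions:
 g(z) = C1 + Integral(z/cos(z), z)


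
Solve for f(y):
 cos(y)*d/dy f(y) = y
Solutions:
 f(y) = C1 + Integral(y/cos(y), y)


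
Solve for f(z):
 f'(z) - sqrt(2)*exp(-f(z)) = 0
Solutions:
 f(z) = log(C1 + sqrt(2)*z)


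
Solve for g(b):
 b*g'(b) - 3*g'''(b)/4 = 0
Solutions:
 g(b) = C1 + Integral(C2*airyai(6^(2/3)*b/3) + C3*airybi(6^(2/3)*b/3), b)


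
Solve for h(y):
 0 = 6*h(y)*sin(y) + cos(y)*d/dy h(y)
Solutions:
 h(y) = C1*cos(y)^6


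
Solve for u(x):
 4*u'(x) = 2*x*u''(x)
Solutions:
 u(x) = C1 + C2*x^3


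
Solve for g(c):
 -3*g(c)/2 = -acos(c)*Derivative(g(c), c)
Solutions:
 g(c) = C1*exp(3*Integral(1/acos(c), c)/2)


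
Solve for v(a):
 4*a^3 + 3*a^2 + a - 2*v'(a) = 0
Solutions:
 v(a) = C1 + a^4/2 + a^3/2 + a^2/4


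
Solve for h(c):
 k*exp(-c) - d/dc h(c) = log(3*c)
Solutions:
 h(c) = C1 - c*log(c) + c*(1 - log(3)) - k*exp(-c)


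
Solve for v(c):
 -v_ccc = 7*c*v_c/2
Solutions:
 v(c) = C1 + Integral(C2*airyai(-2^(2/3)*7^(1/3)*c/2) + C3*airybi(-2^(2/3)*7^(1/3)*c/2), c)


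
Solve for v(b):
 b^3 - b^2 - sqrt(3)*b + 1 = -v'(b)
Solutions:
 v(b) = C1 - b^4/4 + b^3/3 + sqrt(3)*b^2/2 - b


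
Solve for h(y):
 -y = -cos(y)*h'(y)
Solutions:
 h(y) = C1 + Integral(y/cos(y), y)


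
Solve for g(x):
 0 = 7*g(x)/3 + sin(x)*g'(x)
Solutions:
 g(x) = C1*(cos(x) + 1)^(7/6)/(cos(x) - 1)^(7/6)


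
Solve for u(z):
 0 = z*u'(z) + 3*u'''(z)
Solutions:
 u(z) = C1 + Integral(C2*airyai(-3^(2/3)*z/3) + C3*airybi(-3^(2/3)*z/3), z)


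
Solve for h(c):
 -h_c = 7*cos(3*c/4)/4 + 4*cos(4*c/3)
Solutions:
 h(c) = C1 - 7*sin(3*c/4)/3 - 3*sin(4*c/3)


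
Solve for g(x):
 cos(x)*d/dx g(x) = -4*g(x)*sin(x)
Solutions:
 g(x) = C1*cos(x)^4


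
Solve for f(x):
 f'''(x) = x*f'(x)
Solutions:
 f(x) = C1 + Integral(C2*airyai(x) + C3*airybi(x), x)


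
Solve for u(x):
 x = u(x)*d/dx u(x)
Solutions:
 u(x) = -sqrt(C1 + x^2)
 u(x) = sqrt(C1 + x^2)


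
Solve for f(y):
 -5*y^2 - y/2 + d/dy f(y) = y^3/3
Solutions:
 f(y) = C1 + y^4/12 + 5*y^3/3 + y^2/4


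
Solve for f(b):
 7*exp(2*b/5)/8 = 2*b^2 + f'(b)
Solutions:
 f(b) = C1 - 2*b^3/3 + 35*exp(2*b/5)/16


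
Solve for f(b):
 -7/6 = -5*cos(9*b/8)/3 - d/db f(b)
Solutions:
 f(b) = C1 + 7*b/6 - 40*sin(9*b/8)/27


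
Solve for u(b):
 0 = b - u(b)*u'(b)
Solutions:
 u(b) = -sqrt(C1 + b^2)
 u(b) = sqrt(C1 + b^2)


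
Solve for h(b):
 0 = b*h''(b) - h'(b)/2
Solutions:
 h(b) = C1 + C2*b^(3/2)


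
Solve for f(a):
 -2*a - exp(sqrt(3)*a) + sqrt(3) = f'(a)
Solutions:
 f(a) = C1 - a^2 + sqrt(3)*a - sqrt(3)*exp(sqrt(3)*a)/3


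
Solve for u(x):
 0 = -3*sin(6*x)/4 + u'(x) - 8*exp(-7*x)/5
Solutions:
 u(x) = C1 - cos(6*x)/8 - 8*exp(-7*x)/35


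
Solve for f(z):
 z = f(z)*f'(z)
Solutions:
 f(z) = -sqrt(C1 + z^2)
 f(z) = sqrt(C1 + z^2)
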